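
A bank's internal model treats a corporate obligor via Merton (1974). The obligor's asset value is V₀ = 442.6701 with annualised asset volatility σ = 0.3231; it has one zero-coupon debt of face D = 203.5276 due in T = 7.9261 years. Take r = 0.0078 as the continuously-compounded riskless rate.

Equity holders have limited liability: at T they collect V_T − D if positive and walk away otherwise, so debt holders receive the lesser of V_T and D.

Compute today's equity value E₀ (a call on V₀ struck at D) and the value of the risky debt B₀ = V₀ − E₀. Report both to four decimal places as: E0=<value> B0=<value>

E0=275.2936 B0=167.3765

d₁ = [ln(V₀/D) + (r + σ²/2)T] / (σ√T)
   = [ln(442.6701/203.5276) + (0.0078 + 0.5·0.3231²)·7.9261] / (0.3231·√7.9261)
   = [0.777023 + 0.475541] / 0.909634 = 1.376997
d₂ = d₁ − σ√T = 1.376997 − 0.909634 = 0.467363
N(d₁) = 0.915743,  N(d₂) = 0.679880,  e^(−rT) = 0.940049
E₀ = V₀·N(d₁) − D·e^(−rT)·N(d₂)
   = 442.6701·0.915743 − 203.5276·0.940049·0.679880 = 275.293628
B₀ = V₀ − E₀ = 442.6701 − 275.293628 = 167.376472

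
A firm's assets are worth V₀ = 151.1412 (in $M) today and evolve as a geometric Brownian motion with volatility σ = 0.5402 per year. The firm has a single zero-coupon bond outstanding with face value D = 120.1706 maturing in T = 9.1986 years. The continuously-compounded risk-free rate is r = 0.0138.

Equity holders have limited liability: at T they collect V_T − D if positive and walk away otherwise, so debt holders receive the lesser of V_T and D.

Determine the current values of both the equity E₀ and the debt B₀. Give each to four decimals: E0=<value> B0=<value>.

d₁ = [ln(V₀/D) + (r + σ²/2)T] / (σ√T)
   = [ln(151.1412/120.1706) + (0.0138 + 0.5·0.5402²)·9.1986] / (0.5402·√9.1986)
   = [0.229302 + 1.469090] / 1.638383 = 1.036627
d₂ = d₁ − σ√T = 1.036627 − 1.638383 = -0.601756
N(d₁) = 0.850045,  N(d₂) = 0.273668,  e^(−rT) = 0.880786
E₀ = V₀·N(d₁) − D·e^(−rT)·N(d₂)
   = 151.1412·0.850045 − 120.1706·0.880786·0.273668 = 99.510541
B₀ = V₀ − E₀ = 151.1412 − 99.510541 = 51.630659

E0=99.5105 B0=51.6307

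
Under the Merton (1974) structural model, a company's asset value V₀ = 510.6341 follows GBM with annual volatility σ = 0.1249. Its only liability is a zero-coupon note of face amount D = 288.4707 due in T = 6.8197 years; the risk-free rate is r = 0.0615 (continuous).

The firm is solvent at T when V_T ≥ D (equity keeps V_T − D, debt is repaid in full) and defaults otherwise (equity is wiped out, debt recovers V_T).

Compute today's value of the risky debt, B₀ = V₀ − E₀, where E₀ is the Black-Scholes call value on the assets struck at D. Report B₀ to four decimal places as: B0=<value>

d₁ = [ln(V₀/D) + (r + σ²/2)T] / (σ√T)
   = [ln(510.6341/288.4707) + (0.0615 + 0.5·0.1249²)·6.8197] / (0.1249·√6.8197)
   = [0.571060 + 0.472605] / 0.326171 = 3.199750
d₂ = d₁ − σ√T = 3.199750 − 0.326171 = 2.873579
N(d₁) = 0.999312,  N(d₂) = 0.997971,  e^(−rT) = 0.657434
E₀ = V₀·N(d₁) − D·e^(−rT)·N(d₂)
   = 510.6341·0.999312 − 288.4707·0.657434·0.997971 = 321.017444
B₀ = V₀ − E₀ = 510.6341 − 321.017444 = 189.616656

B0=189.6167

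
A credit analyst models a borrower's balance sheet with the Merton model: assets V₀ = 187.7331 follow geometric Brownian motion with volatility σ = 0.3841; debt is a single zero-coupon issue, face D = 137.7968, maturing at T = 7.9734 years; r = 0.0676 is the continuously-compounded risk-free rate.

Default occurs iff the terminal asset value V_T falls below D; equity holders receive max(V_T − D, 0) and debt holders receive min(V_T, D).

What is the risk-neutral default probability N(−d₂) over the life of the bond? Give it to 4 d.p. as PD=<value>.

PD=0.4052

d₁ = [ln(V₀/D) + (r + σ²/2)T] / (σ√T)
   = [ln(187.7331/137.7968) + (0.0676 + 0.5·0.3841²)·7.9734] / (0.3841·√7.9734)
   = [0.309241 + 1.127171] / 1.084591 = 1.324381
d₂ = d₁ − σ√T = 1.324381 − 1.084591 = 0.239790
risk-neutral PD = N(−d₂) = N(-0.239790) = 0.405247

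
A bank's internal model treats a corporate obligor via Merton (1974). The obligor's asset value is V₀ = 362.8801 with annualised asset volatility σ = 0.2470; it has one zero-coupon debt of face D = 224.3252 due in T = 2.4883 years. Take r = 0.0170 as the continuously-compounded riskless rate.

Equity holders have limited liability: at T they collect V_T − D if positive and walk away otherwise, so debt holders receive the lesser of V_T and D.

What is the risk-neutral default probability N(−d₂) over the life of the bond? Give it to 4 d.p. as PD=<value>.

d₁ = [ln(V₀/D) + (r + σ²/2)T] / (σ√T)
   = [ln(362.8801/224.3252) + (0.0170 + 0.5·0.2470²)·2.4883] / (0.2470·√2.4883)
   = [0.480976 + 0.118205] / 0.389626 = 1.537835
d₂ = d₁ − σ√T = 1.537835 − 0.389626 = 1.148209
risk-neutral PD = N(−d₂) = N(-1.148209) = 0.125441

PD=0.1254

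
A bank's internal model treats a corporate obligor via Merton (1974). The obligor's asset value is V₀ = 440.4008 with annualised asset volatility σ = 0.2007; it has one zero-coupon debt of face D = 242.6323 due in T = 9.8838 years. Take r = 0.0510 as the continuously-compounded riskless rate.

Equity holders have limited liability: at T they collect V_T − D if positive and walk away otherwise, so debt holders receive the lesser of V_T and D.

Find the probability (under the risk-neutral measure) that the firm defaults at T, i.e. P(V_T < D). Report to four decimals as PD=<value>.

PD=0.0766

d₁ = [ln(V₀/D) + (r + σ²/2)T] / (σ√T)
   = [ln(440.4008/242.6323) + (0.0510 + 0.5·0.2007²)·9.8838] / (0.2007·√9.8838)
   = [0.596138 + 0.703136] / 0.630971 = 2.059166
d₂ = d₁ − σ√T = 2.059166 − 0.630971 = 1.428195
risk-neutral PD = N(−d₂) = N(-1.428195) = 0.076618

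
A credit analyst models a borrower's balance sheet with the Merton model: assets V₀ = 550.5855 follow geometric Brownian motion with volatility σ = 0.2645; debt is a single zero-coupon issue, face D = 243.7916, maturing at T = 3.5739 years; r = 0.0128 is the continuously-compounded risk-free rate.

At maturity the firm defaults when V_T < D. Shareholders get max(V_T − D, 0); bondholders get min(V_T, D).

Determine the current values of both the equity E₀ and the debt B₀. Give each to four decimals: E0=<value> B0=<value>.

d₁ = [ln(V₀/D) + (r + σ²/2)T] / (σ√T)
   = [ln(550.5855/243.7916) + (0.0128 + 0.5·0.2645²)·3.5739] / (0.2645·√3.5739)
   = [0.814668 + 0.170761] / 0.500031 = 1.970738
d₂ = d₁ − σ√T = 1.970738 − 0.500031 = 1.470707
N(d₁) = 0.975623,  N(d₂) = 0.929315,  e^(−rT) = 0.955285
E₀ = V₀·N(d₁) − D·e^(−rT)·N(d₂)
   = 550.5855·0.975623 − 243.7916·0.955285·0.929315 = 320.735442
B₀ = V₀ − E₀ = 550.5855 − 320.735442 = 229.850058

E0=320.7354 B0=229.8501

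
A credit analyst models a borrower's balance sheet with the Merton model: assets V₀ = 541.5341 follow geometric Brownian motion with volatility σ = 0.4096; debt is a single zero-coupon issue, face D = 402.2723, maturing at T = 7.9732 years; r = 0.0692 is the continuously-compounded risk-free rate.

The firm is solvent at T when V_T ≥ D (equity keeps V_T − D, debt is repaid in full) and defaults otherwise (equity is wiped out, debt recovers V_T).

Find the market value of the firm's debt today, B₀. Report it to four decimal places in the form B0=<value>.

B0=181.4665

d₁ = [ln(V₀/D) + (r + σ²/2)T] / (σ√T)
   = [ln(541.5341/402.2723) + (0.0692 + 0.5·0.4096²)·7.9732] / (0.4096·√7.9732)
   = [0.297277 + 1.220586] / 1.156582 = 1.312370
d₂ = d₁ − σ√T = 1.312370 − 1.156582 = 0.155788
N(d₁) = 0.905302,  N(d₂) = 0.561900,  e^(−rT) = 0.575944
E₀ = V₀·N(d₁) − D·e^(−rT)·N(d₂)
   = 541.5341·0.905302 − 402.2723·0.575944·0.561900 = 360.067600
B₀ = V₀ − E₀ = 541.5341 − 360.067600 = 181.466500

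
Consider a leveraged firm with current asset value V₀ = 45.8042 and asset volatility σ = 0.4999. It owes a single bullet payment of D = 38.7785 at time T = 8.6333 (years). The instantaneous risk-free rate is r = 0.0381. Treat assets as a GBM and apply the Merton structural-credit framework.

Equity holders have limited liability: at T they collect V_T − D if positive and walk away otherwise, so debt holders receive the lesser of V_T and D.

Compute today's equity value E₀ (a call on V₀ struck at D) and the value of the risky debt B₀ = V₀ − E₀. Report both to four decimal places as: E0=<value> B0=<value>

E0=29.6571 B0=16.1471

d₁ = [ln(V₀/D) + (r + σ²/2)T] / (σ√T)
   = [ln(45.8042/38.7785) + (0.0381 + 0.5·0.4999²)·8.6333] / (0.4999·√8.6333)
   = [0.166510 + 1.407660] / 1.468830 = 1.071717
d₂ = d₁ − σ√T = 1.071717 − 1.468830 = -0.397114
N(d₁) = 0.858076,  N(d₂) = 0.345642,  e^(−rT) = 0.719694
E₀ = V₀·N(d₁) − D·e^(−rT)·N(d₂)
   = 45.8042·0.858076 − 38.7785·0.719694·0.345642 = 29.657096
B₀ = V₀ − E₀ = 45.8042 − 29.657096 = 16.147104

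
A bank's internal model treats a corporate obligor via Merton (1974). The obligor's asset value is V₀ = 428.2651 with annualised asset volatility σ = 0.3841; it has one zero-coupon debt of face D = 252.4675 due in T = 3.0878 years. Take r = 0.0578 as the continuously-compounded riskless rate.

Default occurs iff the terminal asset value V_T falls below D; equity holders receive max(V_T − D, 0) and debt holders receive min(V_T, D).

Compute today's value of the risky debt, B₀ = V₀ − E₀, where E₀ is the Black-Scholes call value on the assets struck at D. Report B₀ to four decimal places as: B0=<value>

d₁ = [ln(V₀/D) + (r + σ²/2)T] / (σ√T)
   = [ln(428.2651/252.4675) + (0.0578 + 0.5·0.3841²)·3.0878] / (0.3841·√3.0878)
   = [0.528460 + 0.406251] / 0.674946 = 1.384868
d₂ = d₁ − σ√T = 1.384868 − 0.674946 = 0.709922
N(d₁) = 0.916954,  N(d₂) = 0.761124,  e^(−rT) = 0.836545
E₀ = V₀·N(d₁) − D·e^(−rT)·N(d₂)
   = 428.2651·0.916954 − 252.4675·0.836545·0.761124 = 231.949525
B₀ = V₀ − E₀ = 428.2651 − 231.949525 = 196.315575

B0=196.3156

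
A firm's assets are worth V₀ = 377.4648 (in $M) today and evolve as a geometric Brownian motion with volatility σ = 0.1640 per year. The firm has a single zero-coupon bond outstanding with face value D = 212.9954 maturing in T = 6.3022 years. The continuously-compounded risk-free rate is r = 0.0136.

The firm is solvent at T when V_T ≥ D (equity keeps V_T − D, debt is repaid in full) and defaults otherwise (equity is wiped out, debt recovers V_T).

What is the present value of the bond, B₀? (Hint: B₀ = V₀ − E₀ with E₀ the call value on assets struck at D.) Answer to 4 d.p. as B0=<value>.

d₁ = [ln(V₀/D) + (r + σ²/2)T] / (σ√T)
   = [ln(377.4648/212.9954) + (0.0136 + 0.5·0.1640²)·6.3022] / (0.1640·√6.3022)
   = [0.572207 + 0.170462] / 0.411709 = 1.803870
d₂ = d₁ − σ√T = 1.803870 − 0.411709 = 1.392161
N(d₁) = 0.964374,  N(d₂) = 0.918063,  e^(−rT) = 0.917860
E₀ = V₀·N(d₁) − D·e^(−rT)·N(d₂)
   = 377.4648·0.964374 − 212.9954·0.917860·0.918063 = 184.535887
B₀ = V₀ − E₀ = 377.4648 − 184.535887 = 192.928913

B0=192.9289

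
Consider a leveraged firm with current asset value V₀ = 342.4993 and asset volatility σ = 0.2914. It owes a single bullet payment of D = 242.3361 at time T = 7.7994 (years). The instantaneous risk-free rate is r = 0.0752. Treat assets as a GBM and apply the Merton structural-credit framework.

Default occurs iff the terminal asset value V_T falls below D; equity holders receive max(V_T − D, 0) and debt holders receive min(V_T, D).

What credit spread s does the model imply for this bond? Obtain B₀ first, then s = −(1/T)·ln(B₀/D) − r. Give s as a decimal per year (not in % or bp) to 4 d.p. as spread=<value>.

d₁ = [ln(V₀/D) + (r + σ²/2)T] / (σ√T)
   = [ln(342.4993/242.3361) + (0.0752 + 0.5·0.2914²)·7.7994] / (0.2914·√7.7994)
   = [0.345944 + 0.917654] / 0.813805 = 1.552704
d₂ = d₁ − σ√T = 1.552704 − 0.813805 = 0.738900
N(d₁) = 0.939753,  N(d₂) = 0.770016,  e^(−rT) = 0.556263
E₀ = V₀·N(d₁) − D·e^(−rT)·N(d₂)
   = 342.4993·0.939753 − 242.3361·0.556263·0.770016 = 218.064694
B₀ = V₀ − E₀ = 342.4993 − 218.064694 = 124.434606
spread = −(1/T)·ln(B₀/D) − r = −(1/7.7994)·ln(124.434606/242.3361) − 0.0752 = 0.01026110

spread=0.0103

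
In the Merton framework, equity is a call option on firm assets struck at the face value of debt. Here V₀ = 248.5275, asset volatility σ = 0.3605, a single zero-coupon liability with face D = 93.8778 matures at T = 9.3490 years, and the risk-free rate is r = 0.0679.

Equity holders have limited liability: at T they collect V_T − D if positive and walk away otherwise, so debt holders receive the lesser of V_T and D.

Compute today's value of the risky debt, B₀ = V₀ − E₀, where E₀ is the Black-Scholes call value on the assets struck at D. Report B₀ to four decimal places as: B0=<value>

d₁ = [ln(V₀/D) + (r + σ²/2)T] / (σ√T)
   = [ln(248.5275/93.8778) + (0.0679 + 0.5·0.3605²)·9.3490] / (0.3605·√9.3490)
   = [0.973560 + 1.242296] / 1.102270 = 2.010267
d₂ = d₁ − σ√T = 2.010267 − 1.102270 = 0.907997
N(d₁) = 0.977799,  N(d₂) = 0.818060,  e^(−rT) = 0.530043
E₀ = V₀·N(d₁) − D·e^(−rT)·N(d₂)
   = 248.5275·0.977799 − 93.8778·0.530043·0.818060 = 202.303744
B₀ = V₀ − E₀ = 248.5275 − 202.303744 = 46.223756

B0=46.2238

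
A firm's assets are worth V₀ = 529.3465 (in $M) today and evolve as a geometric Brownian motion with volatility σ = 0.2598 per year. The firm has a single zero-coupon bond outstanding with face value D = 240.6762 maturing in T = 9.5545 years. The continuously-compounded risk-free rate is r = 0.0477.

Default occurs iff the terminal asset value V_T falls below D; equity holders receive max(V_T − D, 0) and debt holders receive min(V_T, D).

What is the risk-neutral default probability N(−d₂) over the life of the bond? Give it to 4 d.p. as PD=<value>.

PD=0.1256

d₁ = [ln(V₀/D) + (r + σ²/2)T] / (σ√T)
   = [ln(529.3465/240.6762) + (0.0477 + 0.5·0.2598²)·9.5545] / (0.2598·√9.5545)
   = [0.788191 + 0.778195] / 0.803051 = 1.950543
d₂ = d₁ − σ√T = 1.950543 − 0.803051 = 1.147492
risk-neutral PD = N(−d₂) = N(-1.147492) = 0.125589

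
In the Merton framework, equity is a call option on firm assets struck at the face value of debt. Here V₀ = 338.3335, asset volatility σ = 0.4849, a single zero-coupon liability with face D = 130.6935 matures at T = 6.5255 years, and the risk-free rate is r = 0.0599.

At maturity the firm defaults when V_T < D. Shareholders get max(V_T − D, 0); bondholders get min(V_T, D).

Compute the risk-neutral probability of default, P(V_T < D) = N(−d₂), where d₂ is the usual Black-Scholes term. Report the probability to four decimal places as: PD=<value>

d₁ = [ln(V₀/D) + (r + σ²/2)T] / (σ√T)
   = [ln(338.3335/130.6935) + (0.0599 + 0.5·0.4849²)·6.5255] / (0.4849·√6.5255)
   = [0.951177 + 1.158041] / 1.238680 = 1.702796
d₂ = d₁ − σ√T = 1.702796 − 1.238680 = 0.464116
risk-neutral PD = N(−d₂) = N(-0.464116) = 0.321282

PD=0.3213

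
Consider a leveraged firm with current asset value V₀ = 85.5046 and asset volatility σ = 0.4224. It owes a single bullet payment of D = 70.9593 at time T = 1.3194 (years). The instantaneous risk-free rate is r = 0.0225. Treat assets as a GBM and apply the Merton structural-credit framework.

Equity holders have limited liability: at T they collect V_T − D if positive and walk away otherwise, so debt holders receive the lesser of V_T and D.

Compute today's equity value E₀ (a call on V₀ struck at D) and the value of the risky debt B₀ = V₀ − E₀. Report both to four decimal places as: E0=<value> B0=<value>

d₁ = [ln(V₀/D) + (r + σ²/2)T] / (σ√T)
   = [ln(85.5046/70.9593) + (0.0225 + 0.5·0.4224²)·1.3194] / (0.4224·√1.3194)
   = [0.186464 + 0.147391] / 0.485190 = 0.688091
d₂ = d₁ − σ√T = 0.688091 − 0.485190 = 0.202901
N(d₁) = 0.754302,  N(d₂) = 0.580394,  e^(−rT) = 0.970750
E₀ = V₀·N(d₁) − D·e^(−rT)·N(d₂)
   = 85.5046·0.754302 − 70.9593·0.970750·0.580394 = 24.516635
B₀ = V₀ − E₀ = 85.5046 − 24.516635 = 60.987965

E0=24.5166 B0=60.9880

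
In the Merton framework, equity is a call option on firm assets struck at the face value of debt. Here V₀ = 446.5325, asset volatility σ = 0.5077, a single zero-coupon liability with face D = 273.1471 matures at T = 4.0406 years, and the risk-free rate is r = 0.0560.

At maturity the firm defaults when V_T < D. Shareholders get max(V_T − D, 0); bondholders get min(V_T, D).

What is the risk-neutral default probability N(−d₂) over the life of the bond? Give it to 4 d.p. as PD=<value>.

d₁ = [ln(V₀/D) + (r + σ²/2)T] / (σ√T)
   = [ln(446.5325/273.1471) + (0.0560 + 0.5·0.5077²)·4.0406] / (0.5077·√4.0406)
   = [0.491502 + 0.747025] / 1.020540 = 1.213599
d₂ = d₁ − σ√T = 1.213599 − 1.020540 = 0.193059
risk-neutral PD = N(−d₂) = N(-0.193059) = 0.423456

PD=0.4235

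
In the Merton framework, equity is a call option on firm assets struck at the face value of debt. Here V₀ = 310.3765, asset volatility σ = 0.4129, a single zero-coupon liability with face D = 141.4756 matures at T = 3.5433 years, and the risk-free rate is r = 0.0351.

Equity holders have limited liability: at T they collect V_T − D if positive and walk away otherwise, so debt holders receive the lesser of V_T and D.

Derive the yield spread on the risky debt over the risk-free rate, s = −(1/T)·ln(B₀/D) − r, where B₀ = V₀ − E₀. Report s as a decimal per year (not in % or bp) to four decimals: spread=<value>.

spread=0.0203

d₁ = [ln(V₀/D) + (r + σ²/2)T] / (σ√T)
   = [ln(310.3765/141.4756) + (0.0351 + 0.5·0.4129²)·3.5433] / (0.4129·√3.5433)
   = [0.785659 + 0.426412] / 0.777229 = 1.559478
d₂ = d₁ − σ√T = 1.559478 − 0.777229 = 0.782249
N(d₁) = 0.940558,  N(d₂) = 0.782966,  e^(−rT) = 0.883053
E₀ = V₀·N(d₁) − D·e^(−rT)·N(d₂)
   = 310.3765·0.940558 − 141.4756·0.883053·0.782966 = 194.110897
B₀ = V₀ − E₀ = 310.3765 − 194.110897 = 116.265603
spread = −(1/T)·ln(B₀/D) − r = −(1/3.5433)·ln(116.265603/141.4756) − 0.0351 = 0.02028622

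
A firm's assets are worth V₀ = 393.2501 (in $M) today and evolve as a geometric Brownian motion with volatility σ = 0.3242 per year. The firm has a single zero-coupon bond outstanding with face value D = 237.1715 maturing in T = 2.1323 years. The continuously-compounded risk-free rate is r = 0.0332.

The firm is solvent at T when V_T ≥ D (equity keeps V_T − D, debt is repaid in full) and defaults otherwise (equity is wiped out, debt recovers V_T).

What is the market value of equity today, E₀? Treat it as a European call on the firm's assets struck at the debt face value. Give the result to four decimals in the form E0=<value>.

d₁ = [ln(V₀/D) + (r + σ²/2)T] / (σ√T)
   = [ln(393.2501/237.1715) + (0.0332 + 0.5·0.3242²)·2.1323] / (0.3242·√2.1323)
   = [0.505662 + 0.182851] / 0.473410 = 1.454370
d₂ = d₁ − σ√T = 1.454370 − 0.473410 = 0.980961
N(d₁) = 0.927078,  N(d₂) = 0.836694,  e^(−rT) = 0.931655
E₀ = V₀·N(d₁) − D·e^(−rT)·N(d₂)
   = 393.2501·0.927078 − 237.1715·0.931655·0.836694 = 179.695946

E0=179.6959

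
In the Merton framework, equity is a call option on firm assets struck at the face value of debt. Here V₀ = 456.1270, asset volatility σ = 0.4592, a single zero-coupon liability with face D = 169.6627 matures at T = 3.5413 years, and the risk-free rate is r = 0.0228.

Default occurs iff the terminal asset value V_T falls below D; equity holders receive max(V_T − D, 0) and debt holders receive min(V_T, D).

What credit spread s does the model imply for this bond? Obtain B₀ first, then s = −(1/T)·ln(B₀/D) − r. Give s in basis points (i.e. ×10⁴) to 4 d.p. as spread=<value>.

spread=210.5183

d₁ = [ln(V₀/D) + (r + σ²/2)T] / (σ√T)
   = [ln(456.1270/169.6627) + (0.0228 + 0.5·0.4592²)·3.5413] / (0.4592·√3.5413)
   = [0.988959 + 0.454109] / 0.864138 = 1.669950
d₂ = d₁ − σ√T = 1.669950 − 0.864138 = 0.805812
N(d₁) = 0.952535,  N(d₂) = 0.789824,  e^(−rT) = 0.922432
E₀ = V₀·N(d₁) − D·e^(−rT)·N(d₂)
   = 456.1270·0.952535 − 169.6627·0.922432·0.789824 = 310.867783
B₀ = V₀ − E₀ = 456.1270 − 310.867783 = 145.259217
spread = −(1/T)·ln(B₀/D) − r = −(1/3.5413)·ln(145.259217/169.6627) − 0.0228 = 0.02105183
in basis points: 0.02105183 × 10⁴ = 210.5183 bp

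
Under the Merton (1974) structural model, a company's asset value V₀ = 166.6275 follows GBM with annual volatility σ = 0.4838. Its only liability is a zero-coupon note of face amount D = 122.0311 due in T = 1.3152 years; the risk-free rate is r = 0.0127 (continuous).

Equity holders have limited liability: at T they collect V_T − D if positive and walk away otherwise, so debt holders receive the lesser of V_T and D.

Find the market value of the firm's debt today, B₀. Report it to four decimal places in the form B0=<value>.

d₁ = [ln(V₀/D) + (r + σ²/2)T] / (σ√T)
   = [ln(166.6275/122.0311) + (0.0127 + 0.5·0.4838²)·1.3152] / (0.4838·√1.3152)
   = [0.311485 + 0.170623] / 0.554832 = 0.868924
d₂ = d₁ − σ√T = 0.868924 − 0.554832 = 0.314092
N(d₁) = 0.807556,  N(d₂) = 0.623274,  e^(−rT) = 0.983436
E₀ = V₀·N(d₁) − D·e^(−rT)·N(d₂)
   = 166.6275·0.807556 − 122.0311·0.983436·0.623274 = 59.761995
B₀ = V₀ − E₀ = 166.6275 − 59.761995 = 106.865505

B0=106.8655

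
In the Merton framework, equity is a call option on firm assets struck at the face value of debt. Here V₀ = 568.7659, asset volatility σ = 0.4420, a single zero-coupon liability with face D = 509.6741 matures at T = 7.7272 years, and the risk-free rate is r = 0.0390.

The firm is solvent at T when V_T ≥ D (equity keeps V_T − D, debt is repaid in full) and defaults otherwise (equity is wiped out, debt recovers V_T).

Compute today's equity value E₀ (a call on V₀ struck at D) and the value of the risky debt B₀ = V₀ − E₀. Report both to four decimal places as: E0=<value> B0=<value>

d₁ = [ln(V₀/D) + (r + σ²/2)T] / (σ√T)
   = [ln(568.7659/509.6741) + (0.0390 + 0.5·0.4420²)·7.7272] / (0.4420·√7.7272)
   = [0.109697 + 1.056169] / 1.228665 = 0.948889
d₂ = d₁ − σ√T = 0.948889 − 1.228665 = -0.279775
N(d₁) = 0.828662,  N(d₂) = 0.389825,  e^(−rT) = 0.739811
E₀ = V₀·N(d₁) − D·e^(−rT)·N(d₂)
   = 568.7659·0.828662 − 509.6741·0.739811·0.389825 = 324.326094
B₀ = V₀ − E₀ = 568.7659 − 324.326094 = 244.439806

E0=324.3261 B0=244.4398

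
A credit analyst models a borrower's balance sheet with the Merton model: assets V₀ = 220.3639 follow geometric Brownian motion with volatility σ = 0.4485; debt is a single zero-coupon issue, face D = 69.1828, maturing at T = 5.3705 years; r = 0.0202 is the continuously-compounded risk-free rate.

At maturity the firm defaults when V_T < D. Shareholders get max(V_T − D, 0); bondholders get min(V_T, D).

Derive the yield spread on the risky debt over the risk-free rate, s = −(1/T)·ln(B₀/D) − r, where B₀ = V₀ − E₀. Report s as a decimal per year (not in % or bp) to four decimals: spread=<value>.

d₁ = [ln(V₀/D) + (r + σ²/2)T] / (σ√T)
   = [ln(220.3639/69.1828) + (0.0202 + 0.5·0.4485²)·5.3705] / (0.4485·√5.3705)
   = [1.158528 + 0.648628] / 1.039369 = 1.738705
d₂ = d₁ − σ√T = 1.738705 − 1.039369 = 0.699336
N(d₁) = 0.958957,  N(d₂) = 0.757829,  e^(−rT) = 0.897193
E₀ = V₀·N(d₁) − D·e^(−rT)·N(d₂)
   = 220.3639·0.958957 − 69.1828·0.897193·0.757829 = 164.280736
B₀ = V₀ − E₀ = 220.3639 − 164.280736 = 56.083164
spread = −(1/T)·ln(B₀/D) − r = −(1/5.3705)·ln(56.083164/69.1828) − 0.0202 = 0.01888698

spread=0.0189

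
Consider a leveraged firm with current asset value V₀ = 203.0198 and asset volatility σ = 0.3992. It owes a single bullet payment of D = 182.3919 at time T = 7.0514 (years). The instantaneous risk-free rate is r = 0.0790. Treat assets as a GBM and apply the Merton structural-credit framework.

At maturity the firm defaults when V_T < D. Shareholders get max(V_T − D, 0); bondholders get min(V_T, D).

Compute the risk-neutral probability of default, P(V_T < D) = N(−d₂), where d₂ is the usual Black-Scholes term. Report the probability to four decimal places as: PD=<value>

PD=0.4615

d₁ = [ln(V₀/D) + (r + σ²/2)T] / (σ√T)
   = [ln(203.0198/182.3919) + (0.0790 + 0.5·0.3992²)·7.0514] / (0.3992·√7.0514)
   = [0.107146 + 1.118918] / 1.060055 = 1.156605
d₂ = d₁ − σ√T = 1.156605 − 1.060055 = 0.096550
risk-neutral PD = N(−d₂) = N(-0.096550) = 0.461542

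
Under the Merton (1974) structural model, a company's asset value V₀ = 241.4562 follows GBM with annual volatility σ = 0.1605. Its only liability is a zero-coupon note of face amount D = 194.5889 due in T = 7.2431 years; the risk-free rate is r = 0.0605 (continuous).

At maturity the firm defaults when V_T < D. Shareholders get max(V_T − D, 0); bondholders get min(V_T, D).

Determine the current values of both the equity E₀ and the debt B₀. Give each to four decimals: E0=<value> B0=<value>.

E0=118.0076 B0=123.4486

d₁ = [ln(V₀/D) + (r + σ²/2)T] / (σ√T)
   = [ln(241.4562/194.5889) + (0.0605 + 0.5·0.1605²)·7.2431] / (0.1605·√7.2431)
   = [0.215799 + 0.531500] / 0.431954 = 1.730043
d₂ = d₁ − σ√T = 1.730043 − 0.431954 = 1.298089
N(d₁) = 0.958189,  N(d₂) = 0.902872,  e^(−rT) = 0.645192
E₀ = V₀·N(d₁) − D·e^(−rT)·N(d₂)
   = 241.4562·0.958189 − 194.5889·0.645192·0.902872 = 118.007618
B₀ = V₀ − E₀ = 241.4562 − 118.007618 = 123.448582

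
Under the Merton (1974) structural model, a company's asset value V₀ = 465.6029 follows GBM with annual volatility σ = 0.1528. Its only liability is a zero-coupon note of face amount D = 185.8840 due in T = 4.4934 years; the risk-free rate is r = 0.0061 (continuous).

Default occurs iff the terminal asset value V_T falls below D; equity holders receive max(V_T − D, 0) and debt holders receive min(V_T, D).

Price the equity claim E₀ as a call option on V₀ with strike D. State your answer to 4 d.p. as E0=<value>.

d₁ = [ln(V₀/D) + (r + σ²/2)T] / (σ√T)
   = [ln(465.6029/185.8840) + (0.0061 + 0.5·0.1528²)·4.4934] / (0.1528·√4.4934)
   = [0.918210 + 0.079865] / 0.323900 = 3.081432
d₂ = d₁ − σ√T = 3.081432 − 0.323900 = 2.757532
N(d₁) = 0.998970,  N(d₂) = 0.997088,  e^(−rT) = 0.972962
E₀ = V₀·N(d₁) − D·e^(−rT)·N(d₂)
   = 465.6029·0.998970 − 185.8840·0.972962·0.997088 = 284.791805

E0=284.7918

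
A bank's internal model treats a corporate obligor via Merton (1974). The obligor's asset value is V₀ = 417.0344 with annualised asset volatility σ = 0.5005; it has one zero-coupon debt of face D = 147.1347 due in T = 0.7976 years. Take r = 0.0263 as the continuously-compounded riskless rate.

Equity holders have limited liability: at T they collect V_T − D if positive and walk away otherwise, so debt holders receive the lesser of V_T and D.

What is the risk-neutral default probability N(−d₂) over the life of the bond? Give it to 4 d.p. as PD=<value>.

PD=0.0156

d₁ = [ln(V₀/D) + (r + σ²/2)T] / (σ√T)
   = [ln(417.0344/147.1347) + (0.0263 + 0.5·0.5005²)·0.7976] / (0.5005·√0.7976)
   = [1.041820 + 0.120876] / 0.446989 = 2.601176
d₂ = d₁ − σ√T = 2.601176 − 0.446989 = 2.154187
risk-neutral PD = N(−d₂) = N(-2.154187) = 0.015613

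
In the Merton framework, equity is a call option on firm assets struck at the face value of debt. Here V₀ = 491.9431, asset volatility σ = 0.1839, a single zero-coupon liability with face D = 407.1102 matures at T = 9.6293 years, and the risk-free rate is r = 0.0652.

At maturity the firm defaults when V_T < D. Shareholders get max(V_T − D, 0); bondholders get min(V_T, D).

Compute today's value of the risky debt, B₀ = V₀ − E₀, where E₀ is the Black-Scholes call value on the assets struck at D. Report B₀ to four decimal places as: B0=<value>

d₁ = [ln(V₀/D) + (r + σ²/2)T] / (σ√T)
   = [ln(491.9431/407.1102) + (0.0652 + 0.5·0.1839²)·9.6293] / (0.1839·√9.6293)
   = [0.189279 + 0.790658] / 0.570662 = 1.717193
d₂ = d₁ − σ√T = 1.717193 − 0.570662 = 1.146531
N(d₁) = 0.957028,  N(d₂) = 0.874212,  e^(−rT) = 0.533749
E₀ = V₀·N(d₁) − D·e^(−rT)·N(d₂)
   = 491.9431·0.957028 − 407.1102·0.533749·0.874212 = 280.841842
B₀ = V₀ − E₀ = 491.9431 − 280.841842 = 211.101258

B0=211.1013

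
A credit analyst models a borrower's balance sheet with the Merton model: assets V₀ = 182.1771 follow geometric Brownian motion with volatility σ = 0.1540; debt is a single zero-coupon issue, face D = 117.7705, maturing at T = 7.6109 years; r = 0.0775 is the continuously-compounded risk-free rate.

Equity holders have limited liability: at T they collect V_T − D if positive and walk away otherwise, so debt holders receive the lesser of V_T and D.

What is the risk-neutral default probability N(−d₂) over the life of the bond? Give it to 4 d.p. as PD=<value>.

d₁ = [ln(V₀/D) + (r + σ²/2)T] / (σ√T)
   = [ln(182.1771/117.7705) + (0.0775 + 0.5·0.1540²)·7.6109] / (0.1540·√7.6109)
   = [0.436241 + 0.680095] / 0.424853 = 2.627582
d₂ = d₁ − σ√T = 2.627582 − 0.424853 = 2.202729
risk-neutral PD = N(−d₂) = N(-2.202729) = 0.013807

PD=0.0138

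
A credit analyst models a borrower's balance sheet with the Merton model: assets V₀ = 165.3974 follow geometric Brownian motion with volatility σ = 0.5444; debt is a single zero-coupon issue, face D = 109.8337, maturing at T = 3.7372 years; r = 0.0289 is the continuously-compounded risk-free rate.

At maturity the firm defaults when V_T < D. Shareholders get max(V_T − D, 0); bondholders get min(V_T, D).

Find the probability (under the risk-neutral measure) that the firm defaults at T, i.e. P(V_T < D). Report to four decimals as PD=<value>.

PD=0.5138

d₁ = [ln(V₀/D) + (r + σ²/2)T] / (σ√T)
   = [ln(165.3974/109.8337) + (0.0289 + 0.5·0.5444²)·3.7372] / (0.5444·√3.7372)
   = [0.409384 + 0.661805] / 1.052425 = 1.017828
d₂ = d₁ − σ√T = 1.017828 − 1.052425 = -0.034597
risk-neutral PD = N(−d₂) = N(0.034597) = 0.513799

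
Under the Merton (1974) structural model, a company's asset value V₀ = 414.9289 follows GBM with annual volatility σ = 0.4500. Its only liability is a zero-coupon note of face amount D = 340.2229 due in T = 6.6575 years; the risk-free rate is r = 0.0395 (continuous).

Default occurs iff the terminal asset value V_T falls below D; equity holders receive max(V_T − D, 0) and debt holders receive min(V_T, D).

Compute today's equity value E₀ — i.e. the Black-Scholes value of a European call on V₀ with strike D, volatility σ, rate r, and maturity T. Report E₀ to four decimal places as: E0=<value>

d₁ = [ln(V₀/D) + (r + σ²/2)T] / (σ√T)
   = [ln(414.9289/340.2229) + (0.0395 + 0.5·0.4500²)·6.6575] / (0.4500·√6.6575)
   = [0.198506 + 0.937043] / 1.161096 = 0.977998
d₂ = d₁ − σ√T = 0.977998 − 1.161096 = -0.183098
N(d₁) = 0.835962,  N(d₂) = 0.427361,  e^(−rT) = 0.768764
E₀ = V₀·N(d₁) − D·e^(−rT)·N(d₂)
   = 414.9289·0.835962 − 340.2229·0.768764·0.427361 = 235.088295

E0=235.0883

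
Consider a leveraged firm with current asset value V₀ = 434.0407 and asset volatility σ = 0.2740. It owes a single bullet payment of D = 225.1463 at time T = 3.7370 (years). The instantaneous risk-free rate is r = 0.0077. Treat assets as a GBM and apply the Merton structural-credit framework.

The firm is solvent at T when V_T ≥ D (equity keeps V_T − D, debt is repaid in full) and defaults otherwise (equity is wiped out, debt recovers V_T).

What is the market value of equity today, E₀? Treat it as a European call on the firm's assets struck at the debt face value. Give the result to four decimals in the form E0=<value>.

E0=222.6341

d₁ = [ln(V₀/D) + (r + σ²/2)T] / (σ√T)
   = [ln(434.0407/225.1463) + (0.0077 + 0.5·0.2740²)·3.7370] / (0.2740·√3.7370)
   = [0.656388 + 0.169054] / 0.529678 = 1.558384
d₂ = d₁ − σ√T = 1.558384 − 0.529678 = 1.028706
N(d₁) = 0.940429,  N(d₂) = 0.848191,  e^(−rT) = 0.971635
E₀ = V₀·N(d₁) − D·e^(−rT)·N(d₂)
   = 434.0407·0.940429 − 225.1463·0.971635·0.848191 = 222.634088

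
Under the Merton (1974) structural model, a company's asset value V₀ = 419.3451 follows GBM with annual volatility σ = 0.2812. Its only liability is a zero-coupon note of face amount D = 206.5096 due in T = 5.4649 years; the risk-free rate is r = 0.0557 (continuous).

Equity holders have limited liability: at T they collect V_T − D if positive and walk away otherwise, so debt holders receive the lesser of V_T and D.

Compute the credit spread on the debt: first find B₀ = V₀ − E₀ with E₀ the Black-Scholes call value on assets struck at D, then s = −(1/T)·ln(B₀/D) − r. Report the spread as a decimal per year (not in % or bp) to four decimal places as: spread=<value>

spread=0.0052

d₁ = [ln(V₀/D) + (r + σ²/2)T] / (σ√T)
   = [ln(419.3451/206.5096) + (0.0557 + 0.5·0.2812²)·5.4649] / (0.2812·√5.4649)
   = [0.708347 + 0.520459] / 0.657365 = 1.869292
d₂ = d₁ − σ√T = 1.869292 − 0.657365 = 1.211927
N(d₁) = 0.969209,  N(d₂) = 0.887230,  e^(−rT) = 0.737570
E₀ = V₀·N(d₁) − D·e^(−rT)·N(d₂)
   = 419.3451·0.969209 − 206.5096·0.737570·0.887230 = 271.294418
B₀ = V₀ − E₀ = 419.3451 − 271.294418 = 148.050682
spread = −(1/T)·ln(B₀/D) − r = −(1/5.4649)·ln(148.050682/206.5096) − 0.0557 = 0.00519631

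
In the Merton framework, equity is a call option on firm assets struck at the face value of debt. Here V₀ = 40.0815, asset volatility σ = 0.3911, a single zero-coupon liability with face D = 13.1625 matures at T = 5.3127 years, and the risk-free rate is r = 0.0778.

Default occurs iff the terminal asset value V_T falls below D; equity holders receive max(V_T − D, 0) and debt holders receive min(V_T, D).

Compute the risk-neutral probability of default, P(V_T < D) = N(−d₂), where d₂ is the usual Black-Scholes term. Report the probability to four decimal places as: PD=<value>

d₁ = [ln(V₀/D) + (r + σ²/2)T] / (σ√T)
   = [ln(40.0815/13.1625) + (0.0778 + 0.5·0.3911²)·5.3127] / (0.3911·√5.3127)
   = [1.113543 + 0.819641] / 0.901458 = 2.144509
d₂ = d₁ − σ√T = 2.144509 − 0.901458 = 1.243051
risk-neutral PD = N(−d₂) = N(-1.243051) = 0.106925

PD=0.1069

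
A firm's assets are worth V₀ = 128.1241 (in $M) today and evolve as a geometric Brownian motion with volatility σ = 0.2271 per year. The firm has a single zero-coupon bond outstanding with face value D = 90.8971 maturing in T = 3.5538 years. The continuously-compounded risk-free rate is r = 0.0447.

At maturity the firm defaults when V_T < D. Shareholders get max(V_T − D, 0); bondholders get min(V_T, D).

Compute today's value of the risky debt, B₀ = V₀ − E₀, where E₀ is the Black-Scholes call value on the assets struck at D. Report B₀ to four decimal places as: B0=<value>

d₁ = [ln(V₀/D) + (r + σ²/2)T] / (σ√T)
   = [ln(128.1241/90.8971) + (0.0447 + 0.5·0.2271²)·3.5538] / (0.2271·√3.5538)
   = [0.343271 + 0.250497] / 0.428118 = 1.386927
d₂ = d₁ − σ√T = 1.386927 − 0.428118 = 0.958809
N(d₁) = 0.917268,  N(d₂) = 0.831173,  e^(−rT) = 0.853120
E₀ = V₀·N(d₁) − D·e^(−rT)·N(d₂)
   = 128.1241·0.917268 − 90.8971·0.853120·0.831173 = 53.069910
B₀ = V₀ − E₀ = 128.1241 − 53.069910 = 75.054190

B0=75.0542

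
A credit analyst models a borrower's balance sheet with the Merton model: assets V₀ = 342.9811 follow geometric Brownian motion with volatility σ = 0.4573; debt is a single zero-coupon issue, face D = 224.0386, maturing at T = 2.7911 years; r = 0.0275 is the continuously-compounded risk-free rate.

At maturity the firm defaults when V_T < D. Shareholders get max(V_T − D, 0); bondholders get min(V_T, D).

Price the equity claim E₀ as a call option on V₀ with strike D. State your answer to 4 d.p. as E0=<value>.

d₁ = [ln(V₀/D) + (r + σ²/2)T] / (σ√T)
   = [ln(342.9811/224.0386) + (0.0275 + 0.5·0.4573²)·2.7911] / (0.4573·√2.7911)
   = [0.425857 + 0.368597] / 0.763992 = 1.039872
d₂ = d₁ − σ√T = 1.039872 − 0.763992 = 0.275880
N(d₁) = 0.850800,  N(d₂) = 0.608680,  e^(−rT) = 0.926116
E₀ = V₀·N(d₁) − D·e^(−rT)·N(d₂)
   = 342.9811·0.850800 − 224.0386·0.926116·0.608680 = 165.515982

E0=165.5160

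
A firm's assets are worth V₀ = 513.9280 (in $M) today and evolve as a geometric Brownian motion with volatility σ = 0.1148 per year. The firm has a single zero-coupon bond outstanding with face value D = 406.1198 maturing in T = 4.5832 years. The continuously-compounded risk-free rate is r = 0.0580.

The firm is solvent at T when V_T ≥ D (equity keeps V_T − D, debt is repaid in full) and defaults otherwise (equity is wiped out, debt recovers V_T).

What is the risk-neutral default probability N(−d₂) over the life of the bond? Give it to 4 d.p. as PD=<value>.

PD=0.0276

d₁ = [ln(V₀/D) + (r + σ²/2)T] / (σ√T)
   = [ln(513.9280/406.1198) + (0.0580 + 0.5·0.1148²)·4.5832] / (0.1148·√4.5832)
   = [0.235435 + 0.296027] / 0.245769 = 2.162448
d₂ = d₁ − σ√T = 2.162448 − 0.245769 = 1.916679
risk-neutral PD = N(−d₂) = N(-1.916679) = 0.027639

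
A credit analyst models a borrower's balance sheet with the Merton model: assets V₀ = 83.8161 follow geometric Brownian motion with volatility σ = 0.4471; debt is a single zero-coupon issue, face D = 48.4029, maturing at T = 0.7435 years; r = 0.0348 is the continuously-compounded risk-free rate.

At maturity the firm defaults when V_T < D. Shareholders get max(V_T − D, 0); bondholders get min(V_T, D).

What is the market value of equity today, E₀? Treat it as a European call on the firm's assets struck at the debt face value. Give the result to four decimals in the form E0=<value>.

E0=37.3644

d₁ = [ln(V₀/D) + (r + σ²/2)T] / (σ√T)
   = [ln(83.8161/48.4029) + (0.0348 + 0.5·0.4471²)·0.7435] / (0.4471·√0.7435)
   = [0.549065 + 0.100186] / 0.385518 = 1.684100
d₂ = d₁ − σ√T = 1.684100 − 0.385518 = 1.298581
N(d₁) = 0.953919,  N(d₂) = 0.902956,  e^(−rT) = 0.974458
E₀ = V₀·N(d₁) − D·e^(−rT)·N(d₂)
   = 83.8161·0.953919 − 48.4029·0.974458·0.902956 = 37.364385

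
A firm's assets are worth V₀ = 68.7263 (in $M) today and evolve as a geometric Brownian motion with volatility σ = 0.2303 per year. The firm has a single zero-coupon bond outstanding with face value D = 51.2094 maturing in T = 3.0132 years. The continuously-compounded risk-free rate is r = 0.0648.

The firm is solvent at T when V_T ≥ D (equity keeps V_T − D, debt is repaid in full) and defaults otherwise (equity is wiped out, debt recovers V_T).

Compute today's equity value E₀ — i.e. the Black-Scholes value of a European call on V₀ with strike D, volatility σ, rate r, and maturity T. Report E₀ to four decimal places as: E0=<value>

d₁ = [ln(V₀/D) + (r + σ²/2)T] / (σ√T)
   = [ln(68.7263/51.2094) + (0.0648 + 0.5·0.2303²)·3.0132] / (0.2303·√3.0132)
   = [0.294209 + 0.275163] / 0.399768 = 1.424255
d₂ = d₁ − σ√T = 1.424255 − 0.399768 = 1.024487
N(d₁) = 0.922814,  N(d₂) = 0.847197,  e^(−rT) = 0.822625
E₀ = V₀·N(d₁) − D·e^(−rT)·N(d₂)
   = 68.7263·0.922814 − 51.2094·0.822625·0.847197 = 27.732439

E0=27.7324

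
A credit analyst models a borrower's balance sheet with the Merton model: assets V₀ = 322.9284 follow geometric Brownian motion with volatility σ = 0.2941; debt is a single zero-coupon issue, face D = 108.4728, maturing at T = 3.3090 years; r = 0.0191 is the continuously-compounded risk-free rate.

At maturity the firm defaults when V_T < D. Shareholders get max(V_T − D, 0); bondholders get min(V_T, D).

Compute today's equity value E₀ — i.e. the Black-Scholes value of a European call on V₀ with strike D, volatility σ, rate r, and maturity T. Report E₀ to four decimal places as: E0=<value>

E0=221.6189

d₁ = [ln(V₀/D) + (r + σ²/2)T] / (σ√T)
   = [ln(322.9284/108.4728) + (0.0191 + 0.5·0.2941²)·3.3090] / (0.2941·√3.3090)
   = [1.090931 + 0.206308] / 0.534987 = 2.424803
d₂ = d₁ − σ√T = 2.424803 − 0.534987 = 1.889816
N(d₁) = 0.992342,  N(d₂) = 0.970609,  e^(−rT) = 0.938754
E₀ = V₀·N(d₁) − D·e^(−rT)·N(d₂)
   = 322.9284·0.992342 − 108.4728·0.938754·0.970609 = 221.618930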